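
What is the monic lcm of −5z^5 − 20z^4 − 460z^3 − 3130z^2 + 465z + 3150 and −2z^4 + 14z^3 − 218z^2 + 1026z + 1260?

z^6 − 2z^5 + 68z^4 + 74z^3 − 3849z^2 − 72z + 3780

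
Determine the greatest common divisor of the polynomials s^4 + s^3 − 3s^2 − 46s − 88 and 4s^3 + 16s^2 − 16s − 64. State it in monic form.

s + 2

Euclidean algorithm in ℚ[s]:
  s^4 + s^3 − 3s^2 − 46s − 88 = ((1/4)s − 3/4)(4s^3 + 16s^2 − 16s − 64) + (13s^2 − 42s − 136)
  4s^3 + 16s^2 − 16s − 64 = ((4/13)s + 376/169)(13s^2 − 42s − 136) + ((20160/169)s + 40320/169)
  13s^2 − 42s − 136 = ((2197/20160)s − 2873/5040)((20160/169)s + 40320/169) + (0)
Last nonzero remainder: (20160/169)s + 40320/169. Dividing through by 20160/169 gives the monic gcd s + 2.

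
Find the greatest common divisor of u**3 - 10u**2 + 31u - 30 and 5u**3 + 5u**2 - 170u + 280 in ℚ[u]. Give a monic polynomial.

Apply the Euclidean algorithm:
  u**3 - 10u**2 + 31u - 30 = (1/5)(5u**3 + 5u**2 - 170u + 280) + (-11u**2 + 65u - 86)
  5u**3 + 5u**2 - 170u + 280 = (-(5/11)u - 380/121)(-11u**2 + 65u - 86) + (-(600/121)u + 1200/121)
  -11u**2 + 65u - 86 = ((1331/600)u - 5203/600)(-(600/121)u + 1200/121) + (0)
Last nonzero remainder: -(600/121)u + 1200/121. Dividing through by -600/121 gives the monic gcd u - 2.

u - 2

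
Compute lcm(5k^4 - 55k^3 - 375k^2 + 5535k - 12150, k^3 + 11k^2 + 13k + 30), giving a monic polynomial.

k^6 - 10k^5 - 83k^4 + 999k^3 - 1548k^2 + 891k - 7290

By polynomial division,
  5k^4 - 55k^3 - 375k^2 + 5535k - 12150 = (5k - 110)(k^3 + 11k^2 + 13k + 30) + (770k^2 + 6815k - 8850)
  k^3 + 11k^2 + 13k + 30 = ((1/770)k + 331/118580)(770k^2 + 6815k - 8850) + ((129735/23716)k + 648675/11858)
  770k^2 + 6815k - 8850 = ((3652264/25947)k - 1399244/8649)((129735/23716)k + 648675/11858) + (0)
Last nonzero remainder: (129735/23716)k + 648675/11858. Dividing through by 129735/23716 gives the monic gcd k + 10.
Then lcm(f, g) = f·g / gcd(f, g); expanding and making the result monic gives the answer.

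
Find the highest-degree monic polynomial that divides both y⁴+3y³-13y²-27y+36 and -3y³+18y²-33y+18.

y²-4y+3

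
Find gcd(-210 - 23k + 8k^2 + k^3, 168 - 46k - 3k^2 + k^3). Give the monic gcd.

7 + k

Euclidean algorithm in ℚ[k]:
  k^3 + 8k^2 - 23k - 210 = (k^3 - 3k^2 - 46k + 168) + (11k^2 + 23k - 378)
  k^3 - 3k^2 - 46k + 168 = ((1/11)k - 56/121)(11k^2 + 23k - 378) + (-(120/121)k - 840/121)
  11k^2 + 23k - 378 = (-(1331/120)k + 1089/20)(-(120/121)k - 840/121) + (0)
Last nonzero remainder: -(120/121)k - 840/121. Dividing through by -120/121 gives the monic gcd k + 7.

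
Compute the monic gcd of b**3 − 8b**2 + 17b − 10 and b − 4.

By polynomial division,
  b**3 − 8b**2 + 17b − 10 = (b**2 − 4b + 1)(b − 4) + (−6)
  b − 4 = (−(1/6)b + 2/3)(−6) + (0)
The last nonzero remainder is the constant −6, so the polynomials are coprime and gcd = 1.

1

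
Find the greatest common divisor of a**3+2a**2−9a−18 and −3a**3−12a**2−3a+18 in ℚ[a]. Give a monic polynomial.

By polynomial division,
  a**3+2a**2−9a−18 = (−1/3)(−3a**3−12a**2−3a+18) + (−2a**2−10a−12)
  −3a**3−12a**2−3a+18 = ((3/2)a−3/2)(−2a**2−10a−12) + (0)
Last nonzero remainder: −2a**2−10a−12. Dividing through by −2 gives the monic gcd a**2+5a+6.

a**2+5a+6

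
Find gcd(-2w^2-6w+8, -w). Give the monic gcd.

1

Apply the Euclidean algorithm:
  -2w^2-6w+8 = (2w+6)(-w) + (8)
  -w = (-(1/8)w)(8) + (0)
The last nonzero remainder is the constant 8, so the polynomials are coprime and gcd = 1.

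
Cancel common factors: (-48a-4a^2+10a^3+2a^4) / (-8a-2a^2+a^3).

(-48-4a+10a^2+2a^3)/(-8-2a+a^2)

Repeated division with remainder:
  2a^4+10a^3-4a^2-48a = (2a+14)(a^3-2a^2-8a) + (40a^2+64a)
  a^3-2a^2-8a = ((1/40)a-9/100)(40a^2+64a) + (-(56/25)a)
  40a^2+64a = (-(125/7)a-200/7)(-(56/25)a) + (0)
Last nonzero remainder: -(56/25)a. Dividing through by -56/25 gives the monic gcd a.
Cancel a from numerator and denominator to get the reduced form.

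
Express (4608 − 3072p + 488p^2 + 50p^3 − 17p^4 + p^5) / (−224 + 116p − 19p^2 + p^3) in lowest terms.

(144 − 42p − 5p^2 + p^3)/(−7 + p)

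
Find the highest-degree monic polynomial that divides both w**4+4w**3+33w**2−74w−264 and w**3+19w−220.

Apply the Euclidean algorithm:
  w**4+4w**3+33w**2−74w−264 = (w+4)(w**3+19w−220) + (14w**2+70w+616)
  w**3+19w−220 = ((1/14)w−5/14)(14w**2+70w+616) + (0)
Last nonzero remainder: 14w**2+70w+616. Dividing through by 14 gives the monic gcd w**2+5w+44.

w**2+5w+44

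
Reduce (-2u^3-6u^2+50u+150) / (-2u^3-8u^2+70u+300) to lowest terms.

Euclidean algorithm in ℚ[u]:
  -2u^3-6u^2+50u+150 = (-2u^3-8u^2+70u+300) + (2u^2-20u-150)
  -2u^3-8u^2+70u+300 = (-u-14)(2u^2-20u-150) + (-360u-1800)
  2u^2-20u-150 = (-(1/180)u+1/12)(-360u-1800) + (0)
Last nonzero remainder: -360u-1800. Dividing through by -360 gives the monic gcd u+5.
Cancel u+5 from numerator and denominator to get the reduced form.

(u^2-2u-15)/(u^2-u-30)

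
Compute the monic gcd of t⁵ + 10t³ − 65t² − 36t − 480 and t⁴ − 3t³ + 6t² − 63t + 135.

t² + 3t + 15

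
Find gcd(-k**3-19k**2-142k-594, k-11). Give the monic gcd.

1

Repeated division with remainder:
  -k**3-19k**2-142k-594 = (-k**2-30k-472)(k-11) + (-5786)
  k-11 = (-(1/5786)k+1/526)(-5786) + (0)
The last nonzero remainder is the constant -5786, so the polynomials are coprime and gcd = 1.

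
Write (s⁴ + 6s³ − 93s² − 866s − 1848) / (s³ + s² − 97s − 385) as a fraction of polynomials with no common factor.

(s² + 10s + 24)/(s + 5)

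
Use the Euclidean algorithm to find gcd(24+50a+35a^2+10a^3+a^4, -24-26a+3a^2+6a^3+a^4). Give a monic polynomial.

Repeated division with remainder:
  a^4+10a^3+35a^2+50a+24 = (a^4+6a^3+3a^2-26a-24) + (4a^3+32a^2+76a+48)
  a^4+6a^3+3a^2-26a-24 = ((1/4)a-1/2)(4a^3+32a^2+76a+48) + (0)
Last nonzero remainder: 4a^3+32a^2+76a+48. Dividing through by 4 gives the monic gcd a^3+8a^2+19a+12.

12+19a+8a^2+a^3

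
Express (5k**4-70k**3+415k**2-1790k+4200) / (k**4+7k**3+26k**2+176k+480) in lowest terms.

(5k**2-60k+175)/(k**2+9k+20)

By polynomial division,
  5k**4-70k**3+415k**2-1790k+4200 = (5)(k**4+7k**3+26k**2+176k+480) + (-105k**3+285k**2-2670k+1800)
  k**4+7k**3+26k**2+176k+480 = (-(1/105)k-68/735)(-105k**3+285k**2-2670k+1800) + ((1320/49)k**2-(2640/49)k+31680/49)
  -105k**3+285k**2-2670k+1800 = (-(343/88)k+245/88)((1320/49)k**2-(2640/49)k+31680/49) + (0)
Last nonzero remainder: (1320/49)k**2-(2640/49)k+31680/49. Dividing through by 1320/49 gives the monic gcd k**2-2k+24.
Cancel k**2-2k+24 from numerator and denominator to get the reduced form.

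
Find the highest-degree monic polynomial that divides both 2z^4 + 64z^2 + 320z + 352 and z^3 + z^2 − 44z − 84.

Euclidean algorithm in ℚ[z]:
  2z^4 + 64z^2 + 320z + 352 = (2z − 2)(z^3 + z^2 − 44z − 84) + (154z^2 + 400z + 184)
  z^3 + z^2 − 44z − 84 = ((1/154)z − 123/11858)(154z^2 + 400z + 184) + (−(243360/5929)z − 486720/5929)
  154z^2 + 400z + 184 = (−(456533/121680)z − 136367/60840)(−(243360/5929)z − 486720/5929) + (0)
Last nonzero remainder: −(243360/5929)z − 486720/5929. Dividing through by −243360/5929 gives the monic gcd z + 2.

z + 2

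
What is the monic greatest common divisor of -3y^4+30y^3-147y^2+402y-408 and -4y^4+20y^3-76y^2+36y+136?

y^3-6y^2+25y-34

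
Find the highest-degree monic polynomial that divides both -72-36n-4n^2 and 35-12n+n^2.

1

Euclidean algorithm in ℚ[n]:
  -4n^2-36n-72 = (-4)(n^2-12n+35) + (-84n+68)
  n^2-12n+35 = (-(1/84)n+235/1764)(-84n+68) + (11440/441)
  -84n+68 = (-(9261/2860)n+7497/2860)(11440/441) + (0)
The last nonzero remainder is the constant 11440/441, so the polynomials are coprime and gcd = 1.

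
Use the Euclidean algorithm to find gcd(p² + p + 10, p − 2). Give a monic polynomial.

1

Apply the Euclidean algorithm:
  p² + p + 10 = (p + 3)(p − 2) + (16)
  p − 2 = ((1/16)p − 1/8)(16) + (0)
The last nonzero remainder is the constant 16, so the polynomials are coprime and gcd = 1.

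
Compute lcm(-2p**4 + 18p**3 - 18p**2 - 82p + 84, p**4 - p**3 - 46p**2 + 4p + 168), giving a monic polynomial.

Apply the Euclidean algorithm:
  -2p**4 + 18p**3 - 18p**2 - 82p + 84 = (-2)(p**4 - p**3 - 46p**2 + 4p + 168) + (16p**3 - 110p**2 - 74p + 420)
  p**4 - p**3 - 46p**2 + 4p + 168 = ((1/16)p + 47/128)(16p**3 - 110p**2 - 74p + 420) + (-(63/64)p**2 + (315/64)p + 441/32)
  16p**3 - 110p**2 - 74p + 420 = (-(1024/63)p + 640/21)(-(63/64)p**2 + (315/64)p + 441/32) + (0)
Last nonzero remainder: -(63/64)p**2 + (315/64)p + 441/32. Dividing through by -63/64 gives the monic gcd p**2 - 5p - 14.
Then lcm(f, g) = f·g / gcd(f, g); expanding and making the result monic gives the answer.

p**6 - 5p**5 - 39p**4 + 185p**3 + 14p**2 - 660p + 504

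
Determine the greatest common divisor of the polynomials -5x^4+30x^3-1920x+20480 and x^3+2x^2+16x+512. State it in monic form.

Repeated division with remainder:
  -5x^4+30x^3-1920x+20480 = (-5x+40)(x^3+2x^2+16x+512) + (0)
The last nonzero remainder x^3+2x^2+16x+512 is already monic.

x^3+2x^2+16x+512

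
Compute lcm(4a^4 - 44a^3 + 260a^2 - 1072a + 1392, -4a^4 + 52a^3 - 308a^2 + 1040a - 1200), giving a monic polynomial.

a^6 - 16a^5 + 145a^4 - 868a^3 + 3313a^2 - 8440a + 8700

Repeated division with remainder:
  4a^4 - 44a^3 + 260a^2 - 1072a + 1392 = (-1)(-4a^4 + 52a^3 - 308a^2 + 1040a - 1200) + (8a^3 - 48a^2 - 32a + 192)
  -4a^4 + 52a^3 - 308a^2 + 1040a - 1200 = (-(1/2)a + 7/2)(8a^3 - 48a^2 - 32a + 192) + (-156a^2 + 1248a - 1872)
  8a^3 - 48a^2 - 32a + 192 = (-(2/39)a - 4/39)(-156a^2 + 1248a - 1872) + (0)
Last nonzero remainder: -156a^2 + 1248a - 1872. Dividing through by -156 gives the monic gcd a^2 - 8a + 12.
Then lcm(f, g) = f·g / gcd(f, g); expanding and making the result monic gives the answer.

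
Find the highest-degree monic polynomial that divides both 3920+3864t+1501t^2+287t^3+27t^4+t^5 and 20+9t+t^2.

20+9t+t^2

Euclidean algorithm in ℚ[t]:
  t^5+27t^4+287t^3+1501t^2+3864t+3920 = (t^3+18t^2+105t+196)(t^2+9t+20) + (0)
The last nonzero remainder t^2+9t+20 is already monic.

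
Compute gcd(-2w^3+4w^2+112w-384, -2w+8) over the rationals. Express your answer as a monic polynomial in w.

Repeated division with remainder:
  -2w^3+4w^2+112w-384 = (w^2+2w-48)(-2w+8) + (0)
Last nonzero remainder: -2w+8. Dividing through by -2 gives the monic gcd w-4.

w-4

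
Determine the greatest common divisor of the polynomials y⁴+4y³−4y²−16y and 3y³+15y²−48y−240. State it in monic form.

y+4

Repeated division with remainder:
  y⁴+4y³−4y²−16y = ((1/3)y−1/3)(3y³+15y²−48y−240) + (17y²+48y−80)
  3y³+15y²−48y−240 = ((3/17)y+111/289)(17y²+48y−80) + (−(15120/289)y−60480/289)
  17y²+48y−80 = (−(4913/15120)y+289/756)(−(15120/289)y−60480/289) + (0)
Last nonzero remainder: −(15120/289)y−60480/289. Dividing through by −15120/289 gives the monic gcd y+4.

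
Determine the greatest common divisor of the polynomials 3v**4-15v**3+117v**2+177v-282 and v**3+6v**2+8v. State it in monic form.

By polynomial division,
  3v**4-15v**3+117v**2+177v-282 = (3v-33)(v**3+6v**2+8v) + (291v**2+441v-282)
  v**3+6v**2+8v = ((1/291)v+145/9409)(291v**2+441v-282) + ((20445/9409)v+40890/9409)
  291v**2+441v-282 = ((912673/6815)v-9409/145)((20445/9409)v+40890/9409) + (0)
Last nonzero remainder: (20445/9409)v+40890/9409. Dividing through by 20445/9409 gives the monic gcd v+2.

v+2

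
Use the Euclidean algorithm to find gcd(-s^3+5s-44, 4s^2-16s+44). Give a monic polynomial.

s^2-4s+11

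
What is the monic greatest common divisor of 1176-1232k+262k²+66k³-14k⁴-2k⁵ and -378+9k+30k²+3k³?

-21+4k+k²

By polynomial division,
  -2k⁵-14k⁴+66k³+262k²-1232k+1176 = (-(2/3)k²+2k+4)(3k³+30k²+9k-378) + (-128k²-512k+2688)
  3k³+30k²+9k-378 = (-(3/128)k-9/64)(-128k²-512k+2688) + (0)
Last nonzero remainder: -128k²-512k+2688. Dividing through by -128 gives the monic gcd k²+4k-21.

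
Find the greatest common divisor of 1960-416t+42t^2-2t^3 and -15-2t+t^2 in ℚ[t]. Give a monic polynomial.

1

By polynomial division,
  -2t^3+42t^2-416t+1960 = (-2t+38)(t^2-2t-15) + (-370t+2530)
  t^2-2t-15 = (-(1/370)t-179/13690)(-370t+2530) + (24752/1369)
  -370t+2530 = (-(253265/12376)t+1731785/12376)(24752/1369) + (0)
The last nonzero remainder is the constant 24752/1369, so the polynomials are coprime and gcd = 1.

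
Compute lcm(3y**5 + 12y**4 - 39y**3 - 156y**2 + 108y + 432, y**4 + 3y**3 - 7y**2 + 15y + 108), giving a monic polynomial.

Apply the Euclidean algorithm:
  3y**5 + 12y**4 - 39y**3 - 156y**2 + 108y + 432 = (3y + 3)(y**4 + 3y**3 - 7y**2 + 15y + 108) + (-27y**3 - 180y**2 - 261y + 108)
  y**4 + 3y**3 - 7y**2 + 15y + 108 = (-(1/27)y + 11/81)(-27y**3 - 180y**2 - 261y + 108) + ((70/9)y**2 + (490/9)y + 280/3)
  -27y**3 - 180y**2 - 261y + 108 = (-(243/70)y + 81/70)((70/9)y**2 + (490/9)y + 280/3) + (0)
Last nonzero remainder: (70/9)y**2 + (490/9)y + 280/3. Dividing through by 70/9 gives the monic gcd y**2 + 7y + 12.
Then lcm(f, g) = f·g / gcd(f, g); expanding and making the result monic gives the answer.

y**7 - 20y**5 + 36y**4 + 127y**3 - 468y**2 - 252y + 1296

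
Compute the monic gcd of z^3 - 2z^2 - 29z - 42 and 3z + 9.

By polynomial division,
  z^3 - 2z^2 - 29z - 42 = ((1/3)z^2 - (5/3)z - 14/3)(3z + 9) + (0)
Last nonzero remainder: 3z + 9. Dividing through by 3 gives the monic gcd z + 3.

z + 3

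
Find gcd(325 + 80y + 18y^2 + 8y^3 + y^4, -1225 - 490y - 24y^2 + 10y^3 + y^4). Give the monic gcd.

25 + 10y + y^2

Apply the Euclidean algorithm:
  y^4 + 8y^3 + 18y^2 + 80y + 325 = (y^4 + 10y^3 - 24y^2 - 490y - 1225) + (-2y^3 + 42y^2 + 570y + 1550)
  y^4 + 10y^3 - 24y^2 - 490y - 1225 = (-(1/2)y - 31/2)(-2y^3 + 42y^2 + 570y + 1550) + (912y^2 + 9120y + 22800)
  -2y^3 + 42y^2 + 570y + 1550 = (-(1/456)y + 31/456)(912y^2 + 9120y + 22800) + (0)
Last nonzero remainder: 912y^2 + 9120y + 22800. Dividing through by 912 gives the monic gcd y^2 + 10y + 25.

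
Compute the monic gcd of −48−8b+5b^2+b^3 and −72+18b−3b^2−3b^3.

4+b

Euclidean algorithm in ℚ[b]:
  b^3+5b^2−8b−48 = (−1/3)(−3b^3−3b^2+18b−72) + (4b^2−2b−72)
  −3b^3−3b^2+18b−72 = (−(3/4)b−9/8)(4b^2−2b−72) + (−(153/4)b−153)
  4b^2−2b−72 = (−(16/153)b+8/17)(−(153/4)b−153) + (0)
Last nonzero remainder: −(153/4)b−153. Dividing through by −153/4 gives the monic gcd b+4.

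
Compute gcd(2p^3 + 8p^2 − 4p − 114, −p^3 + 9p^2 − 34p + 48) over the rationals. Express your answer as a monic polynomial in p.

Apply the Euclidean algorithm:
  2p^3 + 8p^2 − 4p − 114 = (−2)(−p^3 + 9p^2 − 34p + 48) + (26p^2 − 72p − 18)
  −p^3 + 9p^2 − 34p + 48 = (−(1/26)p + 81/338)(26p^2 − 72p − 18) + (−(2947/169)p + 8841/169)
  26p^2 − 72p − 18 = (−(4394/2947)p − 1014/2947)(−(2947/169)p + 8841/169) + (0)
Last nonzero remainder: −(2947/169)p + 8841/169. Dividing through by −2947/169 gives the monic gcd p − 3.

p − 3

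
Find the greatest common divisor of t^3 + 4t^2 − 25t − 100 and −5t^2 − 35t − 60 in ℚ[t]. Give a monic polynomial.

t + 4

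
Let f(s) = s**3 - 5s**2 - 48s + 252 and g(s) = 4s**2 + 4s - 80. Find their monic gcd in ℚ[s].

Euclidean algorithm in ℚ[s]:
  s**3 - 5s**2 - 48s + 252 = ((1/4)s - 3/2)(4s**2 + 4s - 80) + (-22s + 132)
  4s**2 + 4s - 80 = (-(2/11)s - 14/11)(-22s + 132) + (88)
  -22s + 132 = (-(1/4)s + 3/2)(88) + (0)
The last nonzero remainder is the constant 88, so the polynomials are coprime and gcd = 1.

1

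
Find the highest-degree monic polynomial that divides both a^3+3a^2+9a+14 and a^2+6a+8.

a+2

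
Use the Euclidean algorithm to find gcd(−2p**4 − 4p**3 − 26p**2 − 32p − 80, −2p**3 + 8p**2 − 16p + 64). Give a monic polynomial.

p**2 + 8

Apply the Euclidean algorithm:
  −2p**4 − 4p**3 − 26p**2 − 32p − 80 = (p + 6)(−2p**3 + 8p**2 − 16p + 64) + (−58p**2 − 464)
  −2p**3 + 8p**2 − 16p + 64 = ((1/29)p − 4/29)(−58p**2 − 464) + (0)
Last nonzero remainder: −58p**2 − 464. Dividing through by −58 gives the monic gcd p**2 + 8.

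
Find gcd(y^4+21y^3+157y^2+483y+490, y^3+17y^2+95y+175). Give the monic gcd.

y^2+12y+35

Apply the Euclidean algorithm:
  y^4+21y^3+157y^2+483y+490 = (y+4)(y^3+17y^2+95y+175) + (-6y^2-72y-210)
  y^3+17y^2+95y+175 = (-(1/6)y-5/6)(-6y^2-72y-210) + (0)
Last nonzero remainder: -6y^2-72y-210. Dividing through by -6 gives the monic gcd y^2+12y+35.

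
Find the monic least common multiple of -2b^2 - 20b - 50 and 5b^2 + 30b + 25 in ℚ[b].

Repeated division with remainder:
  -2b^2 - 20b - 50 = (-2/5)(5b^2 + 30b + 25) + (-8b - 40)
  5b^2 + 30b + 25 = (-(5/8)b - 5/8)(-8b - 40) + (0)
Last nonzero remainder: -8b - 40. Dividing through by -8 gives the monic gcd b + 5.
Then lcm(f, g) = f·g / gcd(f, g); expanding and making the result monic gives the answer.

b^3 + 11b^2 + 35b + 25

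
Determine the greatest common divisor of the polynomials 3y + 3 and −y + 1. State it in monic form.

1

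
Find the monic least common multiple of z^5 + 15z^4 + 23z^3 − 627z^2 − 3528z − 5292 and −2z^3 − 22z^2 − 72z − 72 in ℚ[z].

z^6 + 17z^5 + 53z^4 − 581z^3 − 4782z^2 − 12348z − 10584

Apply the Euclidean algorithm:
  z^5 + 15z^4 + 23z^3 − 627z^2 − 3528z − 5292 = (−(1/2)z^2 − 2z + 57/2)(−2z^3 − 22z^2 − 72z − 72) + (−180z^2 − 1620z − 3240)
  −2z^3 − 22z^2 − 72z − 72 = ((1/90)z + 1/45)(−180z^2 − 1620z − 3240) + (0)
Last nonzero remainder: −180z^2 − 1620z − 3240. Dividing through by −180 gives the monic gcd z^2 + 9z + 18.
Then lcm(f, g) = f·g / gcd(f, g); expanding and making the result monic gives the answer.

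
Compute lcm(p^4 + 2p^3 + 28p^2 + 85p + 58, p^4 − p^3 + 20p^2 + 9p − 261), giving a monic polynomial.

p^6 + 2p^5 + 19p^4 + 67p^3 − 194p^2 − 765p − 522

By polynomial division,
  p^4 + 2p^3 + 28p^2 + 85p + 58 = (p^4 − p^3 + 20p^2 + 9p − 261) + (3p^3 + 8p^2 + 76p + 319)
  p^4 − p^3 + 20p^2 + 9p − 261 = ((1/3)p − 11/9)(3p^3 + 8p^2 + 76p + 319) + ((40/9)p^2 − (40/9)p + 1160/9)
  3p^3 + 8p^2 + 76p + 319 = ((27/40)p + 99/40)((40/9)p^2 − (40/9)p + 1160/9) + (0)
Last nonzero remainder: (40/9)p^2 − (40/9)p + 1160/9. Dividing through by 40/9 gives the monic gcd p^2 − p + 29.
Then lcm(f, g) = f·g / gcd(f, g); expanding and making the result monic gives the answer.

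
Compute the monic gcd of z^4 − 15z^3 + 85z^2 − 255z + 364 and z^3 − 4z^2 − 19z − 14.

By polynomial division,
  z^4 − 15z^3 + 85z^2 − 255z + 364 = (z − 11)(z^3 − 4z^2 − 19z − 14) + (60z^2 − 450z + 210)
  z^3 − 4z^2 − 19z − 14 = ((1/60)z + 7/120)(60z^2 − 450z + 210) + ((15/4)z − 105/4)
  60z^2 − 450z + 210 = (16z − 8)((15/4)z − 105/4) + (0)
Last nonzero remainder: (15/4)z − 105/4. Dividing through by 15/4 gives the monic gcd z − 7.

z − 7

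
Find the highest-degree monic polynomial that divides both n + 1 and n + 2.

By polynomial division,
  n + 1 = (n + 2) + (-1)
  n + 2 = (-n - 2)(-1) + (0)
The last nonzero remainder is the constant -1, so the polynomials are coprime and gcd = 1.

1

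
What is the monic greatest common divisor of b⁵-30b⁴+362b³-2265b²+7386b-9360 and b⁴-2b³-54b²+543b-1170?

b³-12b²+66b-117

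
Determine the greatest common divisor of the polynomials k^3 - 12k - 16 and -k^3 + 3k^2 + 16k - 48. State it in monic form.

k - 4

Apply the Euclidean algorithm:
  k^3 - 12k - 16 = (-1)(-k^3 + 3k^2 + 16k - 48) + (3k^2 + 4k - 64)
  -k^3 + 3k^2 + 16k - 48 = (-(1/3)k + 13/9)(3k^2 + 4k - 64) + (-(100/9)k + 400/9)
  3k^2 + 4k - 64 = (-(27/100)k - 36/25)(-(100/9)k + 400/9) + (0)
Last nonzero remainder: -(100/9)k + 400/9. Dividing through by -100/9 gives the monic gcd k - 4.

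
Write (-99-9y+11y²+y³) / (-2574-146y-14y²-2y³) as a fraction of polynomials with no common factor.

(9-y²)/(234-8y+2y²)

Euclidean algorithm in ℚ[y]:
  y³+11y²-9y-99 = (-1/2)(-2y³-14y²-146y-2574) + (4y²-82y-1386)
  -2y³-14y²-146y-2574 = (-(1/2)y-55/4)(4y²-82y-1386) + (-(3933/2)y-43263/2)
  4y²-82y-1386 = (-(8/3933)y+28/437)(-(3933/2)y-43263/2) + (0)
Last nonzero remainder: -(3933/2)y-43263/2. Dividing through by -3933/2 gives the monic gcd y+11.
Cancel y+11 from numerator and denominator to get the reduced form.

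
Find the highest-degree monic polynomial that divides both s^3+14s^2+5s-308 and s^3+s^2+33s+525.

s+7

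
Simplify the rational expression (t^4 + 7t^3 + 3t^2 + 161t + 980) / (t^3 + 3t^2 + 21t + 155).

(t^3 + 2t^2 - 7t + 196)/(t^2 - 2t + 31)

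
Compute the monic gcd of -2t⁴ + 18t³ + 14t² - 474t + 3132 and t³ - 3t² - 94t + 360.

t - 9

Repeated division with remainder:
  -2t⁴ + 18t³ + 14t² - 474t + 3132 = (-2t + 12)(t³ - 3t² - 94t + 360) + (-138t² + 1374t - 1188)
  t³ - 3t² - 94t + 360 = (-(1/138)t - 80/1587)(-138t² + 1374t - 1188) + (-(17640/529)t + 158760/529)
  -138t² + 1374t - 1188 = ((12167/2940)t - 5819/1470)(-(17640/529)t + 158760/529) + (0)
Last nonzero remainder: -(17640/529)t + 158760/529. Dividing through by -17640/529 gives the monic gcd t - 9.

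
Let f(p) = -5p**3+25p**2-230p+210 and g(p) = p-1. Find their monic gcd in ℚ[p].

Apply the Euclidean algorithm:
  -5p**3+25p**2-230p+210 = (-5p**2+20p-210)(p-1) + (0)
The last nonzero remainder p-1 is already monic.

p-1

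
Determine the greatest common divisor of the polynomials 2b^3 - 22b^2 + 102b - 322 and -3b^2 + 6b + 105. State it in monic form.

b - 7

Euclidean algorithm in ℚ[b]:
  2b^3 - 22b^2 + 102b - 322 = (-(2/3)b + 6)(-3b^2 + 6b + 105) + (136b - 952)
  -3b^2 + 6b + 105 = (-(3/136)b - 15/136)(136b - 952) + (0)
Last nonzero remainder: 136b - 952. Dividing through by 136 gives the monic gcd b - 7.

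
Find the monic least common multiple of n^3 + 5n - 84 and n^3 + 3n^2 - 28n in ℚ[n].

Euclidean algorithm in ℚ[n]:
  n^3 + 5n - 84 = (n^3 + 3n^2 - 28n) + (-3n^2 + 33n - 84)
  n^3 + 3n^2 - 28n = (-(1/3)n - 14/3)(-3n^2 + 33n - 84) + (98n - 392)
  -3n^2 + 33n - 84 = (-(3/98)n + 3/14)(98n - 392) + (0)
Last nonzero remainder: 98n - 392. Dividing through by 98 gives the monic gcd n - 4.
Then lcm(f, g) = f·g / gcd(f, g); expanding and making the result monic gives the answer.

n^5 + 7n^4 + 5n^3 - 49n^2 - 588n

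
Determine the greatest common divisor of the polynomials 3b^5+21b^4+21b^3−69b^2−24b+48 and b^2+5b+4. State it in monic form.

Apply the Euclidean algorithm:
  3b^5+21b^4+21b^3−69b^2−24b+48 = (3b^3+6b^2−21b+12)(b^2+5b+4) + (0)
The last nonzero remainder b^2+5b+4 is already monic.

b^2+5b+4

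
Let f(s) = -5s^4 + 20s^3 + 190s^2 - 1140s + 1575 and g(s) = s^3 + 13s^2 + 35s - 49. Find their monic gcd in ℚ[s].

s + 7

By polynomial division,
  -5s^4 + 20s^3 + 190s^2 - 1140s + 1575 = (-5s + 85)(s^3 + 13s^2 + 35s - 49) + (-740s^2 - 4360s + 5740)
  s^3 + 13s^2 + 35s - 49 = (-(1/740)s - 263/27380)(-740s^2 - 4360s + 5740) + ((1200/1369)s + 8400/1369)
  -740s^2 - 4360s + 5740 = (-(50653/60)s + 56129/60)((1200/1369)s + 8400/1369) + (0)
Last nonzero remainder: (1200/1369)s + 8400/1369. Dividing through by 1200/1369 gives the monic gcd s + 7.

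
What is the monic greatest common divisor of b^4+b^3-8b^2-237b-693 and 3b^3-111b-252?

Apply the Euclidean algorithm:
  b^4+b^3-8b^2-237b-693 = ((1/3)b+1/3)(3b^3-111b-252) + (29b^2-116b-609)
  3b^3-111b-252 = ((3/29)b+12/29)(29b^2-116b-609) + (0)
Last nonzero remainder: 29b^2-116b-609. Dividing through by 29 gives the monic gcd b^2-4b-21.

b^2-4b-21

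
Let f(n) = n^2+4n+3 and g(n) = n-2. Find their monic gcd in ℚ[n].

1

By polynomial division,
  n^2+4n+3 = (n+6)(n-2) + (15)
  n-2 = ((1/15)n-2/15)(15) + (0)
The last nonzero remainder is the constant 15, so the polynomials are coprime and gcd = 1.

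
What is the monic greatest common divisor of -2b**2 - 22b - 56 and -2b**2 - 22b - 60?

Repeated division with remainder:
  -2b**2 - 22b - 56 = (-2b**2 - 22b - 60) + (4)
  -2b**2 - 22b - 60 = (-(1/2)b**2 - (11/2)b - 15)(4) + (0)
The last nonzero remainder is the constant 4, so the polynomials are coprime and gcd = 1.

1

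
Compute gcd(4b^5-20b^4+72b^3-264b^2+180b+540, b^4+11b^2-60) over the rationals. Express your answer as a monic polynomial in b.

Repeated division with remainder:
  4b^5-20b^4+72b^3-264b^2+180b+540 = (4b-20)(b^4+11b^2-60) + (28b^3-44b^2+420b-660)
  b^4+11b^2-60 = ((1/28)b+11/196)(28b^3-44b^2+420b-660) + (-(75/49)b^2-1125/49)
  28b^3-44b^2+420b-660 = (-(1372/75)b+2156/75)(-(75/49)b^2-1125/49) + (0)
Last nonzero remainder: -(75/49)b^2-1125/49. Dividing through by -75/49 gives the monic gcd b^2+15.

b^2+15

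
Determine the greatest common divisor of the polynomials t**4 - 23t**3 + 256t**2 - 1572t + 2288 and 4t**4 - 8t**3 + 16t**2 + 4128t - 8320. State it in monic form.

t**3 - 12t**2 + 124t - 208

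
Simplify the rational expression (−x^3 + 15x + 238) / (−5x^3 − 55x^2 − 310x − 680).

Apply the Euclidean algorithm:
  −x^3 + 15x + 238 = (1/5)(−5x^3 − 55x^2 − 310x − 680) + (11x^2 + 77x + 374)
  −5x^3 − 55x^2 − 310x − 680 = (−(5/11)x − 20/11)(11x^2 + 77x + 374) + (0)
Last nonzero remainder: 11x^2 + 77x + 374. Dividing through by 11 gives the monic gcd x^2 + 7x + 34.
Cancel x^2 + 7x + 34 from numerator and denominator to get the reduced form.

(x − 7)/(5x + 20)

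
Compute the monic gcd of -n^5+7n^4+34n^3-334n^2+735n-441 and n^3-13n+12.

Repeated division with remainder:
  -n^5+7n^4+34n^3-334n^2+735n-441 = (-n^2+7n+21)(n^3-13n+12) + (-231n^2+924n-693)
  n^3-13n+12 = (-(1/231)n-4/231)(-231n^2+924n-693) + (0)
Last nonzero remainder: -231n^2+924n-693. Dividing through by -231 gives the monic gcd n^2-4n+3.

n^2-4n+3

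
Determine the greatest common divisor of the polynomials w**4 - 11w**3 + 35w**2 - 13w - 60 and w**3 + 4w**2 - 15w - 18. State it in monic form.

Repeated division with remainder:
  w**4 - 11w**3 + 35w**2 - 13w - 60 = (w - 15)(w**3 + 4w**2 - 15w - 18) + (110w**2 - 220w - 330)
  w**3 + 4w**2 - 15w - 18 = ((1/110)w + 3/55)(110w**2 - 220w - 330) + (0)
Last nonzero remainder: 110w**2 - 220w - 330. Dividing through by 110 gives the monic gcd w**2 - 2w - 3.

w**2 - 2w - 3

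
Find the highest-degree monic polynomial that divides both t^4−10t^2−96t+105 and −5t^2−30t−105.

Repeated division with remainder:
  t^4−10t^2−96t+105 = (−(1/5)t^2+(6/5)t−1)(−5t^2−30t−105) + (0)
Last nonzero remainder: −5t^2−30t−105. Dividing through by −5 gives the monic gcd t^2+6t+21.

t^2+6t+21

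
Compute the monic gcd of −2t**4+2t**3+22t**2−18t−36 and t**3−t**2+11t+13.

t+1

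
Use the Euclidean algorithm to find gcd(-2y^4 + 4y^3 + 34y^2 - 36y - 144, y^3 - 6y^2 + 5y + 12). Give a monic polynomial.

Euclidean algorithm in ℚ[y]:
  -2y^4 + 4y^3 + 34y^2 - 36y - 144 = (-2y - 8)(y^3 - 6y^2 + 5y + 12) + (-4y^2 + 28y - 48)
  y^3 - 6y^2 + 5y + 12 = (-(1/4)y - 1/4)(-4y^2 + 28y - 48) + (0)
Last nonzero remainder: -4y^2 + 28y - 48. Dividing through by -4 gives the monic gcd y^2 - 7y + 12.

y^2 - 7y + 12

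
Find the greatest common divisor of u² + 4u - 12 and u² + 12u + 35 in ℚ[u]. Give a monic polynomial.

1

Apply the Euclidean algorithm:
  u² + 4u - 12 = (u² + 12u + 35) + (-8u - 47)
  u² + 12u + 35 = (-(1/8)u - 49/64)(-8u - 47) + (-63/64)
  -8u - 47 = ((512/63)u + 3008/63)(-63/64) + (0)
The last nonzero remainder is the constant -63/64, so the polynomials are coprime and gcd = 1.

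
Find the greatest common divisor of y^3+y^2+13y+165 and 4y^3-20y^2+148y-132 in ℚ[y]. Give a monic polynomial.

y^2-4y+33

Apply the Euclidean algorithm:
  y^3+y^2+13y+165 = (1/4)(4y^3-20y^2+148y-132) + (6y^2-24y+198)
  4y^3-20y^2+148y-132 = ((2/3)y-2/3)(6y^2-24y+198) + (0)
Last nonzero remainder: 6y^2-24y+198. Dividing through by 6 gives the monic gcd y^2-4y+33.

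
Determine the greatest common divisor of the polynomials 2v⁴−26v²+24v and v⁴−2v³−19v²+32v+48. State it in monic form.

v²+v−12

By polynomial division,
  2v⁴−26v²+24v = (2)(v⁴−2v³−19v²+32v+48) + (4v³+12v²−40v−96)
  v⁴−2v³−19v²+32v+48 = ((1/4)v−5/4)(4v³+12v²−40v−96) + (6v²+6v−72)
  4v³+12v²−40v−96 = ((2/3)v+4/3)(6v²+6v−72) + (0)
Last nonzero remainder: 6v²+6v−72. Dividing through by 6 gives the monic gcd v²+v−12.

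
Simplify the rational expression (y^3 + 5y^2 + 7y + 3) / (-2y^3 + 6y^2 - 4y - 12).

(-y^2 - 4y - 3)/(2y^2 - 8y + 12)

Repeated division with remainder:
  y^3 + 5y^2 + 7y + 3 = (-1/2)(-2y^3 + 6y^2 - 4y - 12) + (8y^2 + 5y - 3)
  -2y^3 + 6y^2 - 4y - 12 = (-(1/4)y + 29/32)(8y^2 + 5y - 3) + (-(297/32)y - 297/32)
  8y^2 + 5y - 3 = (-(256/297)y + 32/99)(-(297/32)y - 297/32) + (0)
Last nonzero remainder: -(297/32)y - 297/32. Dividing through by -297/32 gives the monic gcd y + 1.
Cancel y + 1 from numerator and denominator to get the reduced form.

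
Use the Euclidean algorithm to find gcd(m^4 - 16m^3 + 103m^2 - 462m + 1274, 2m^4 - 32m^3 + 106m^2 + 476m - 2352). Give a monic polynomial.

m^2 - 14m + 49

Repeated division with remainder:
  m^4 - 16m^3 + 103m^2 - 462m + 1274 = (1/2)(2m^4 - 32m^3 + 106m^2 + 476m - 2352) + (50m^2 - 700m + 2450)
  2m^4 - 32m^3 + 106m^2 + 476m - 2352 = ((1/25)m^2 - (2/25)m - 24/25)(50m^2 - 700m + 2450) + (0)
Last nonzero remainder: 50m^2 - 700m + 2450. Dividing through by 50 gives the monic gcd m^2 - 14m + 49.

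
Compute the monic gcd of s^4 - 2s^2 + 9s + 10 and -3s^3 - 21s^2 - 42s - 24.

s^2 + 3s + 2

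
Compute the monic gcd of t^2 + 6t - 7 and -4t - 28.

Repeated division with remainder:
  t^2 + 6t - 7 = (-(1/4)t + 1/4)(-4t - 28) + (0)
Last nonzero remainder: -4t - 28. Dividing through by -4 gives the monic gcd t + 7.

t + 7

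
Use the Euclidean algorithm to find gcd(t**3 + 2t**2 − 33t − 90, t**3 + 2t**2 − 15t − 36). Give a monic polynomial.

t + 3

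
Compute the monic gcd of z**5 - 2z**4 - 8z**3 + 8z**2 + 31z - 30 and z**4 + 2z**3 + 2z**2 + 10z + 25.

Apply the Euclidean algorithm:
  z**5 - 2z**4 - 8z**3 + 8z**2 + 31z - 30 = (z - 4)(z**4 + 2z**3 + 2z**2 + 10z + 25) + (-2z**3 + 6z**2 + 46z + 70)
  z**4 + 2z**3 + 2z**2 + 10z + 25 = (-(1/2)z - 5/2)(-2z**3 + 6z**2 + 46z + 70) + (40z**2 + 160z + 200)
  -2z**3 + 6z**2 + 46z + 70 = (-(1/20)z + 7/20)(40z**2 + 160z + 200) + (0)
Last nonzero remainder: 40z**2 + 160z + 200. Dividing through by 40 gives the monic gcd z**2 + 4z + 5.

z**2 + 4z + 5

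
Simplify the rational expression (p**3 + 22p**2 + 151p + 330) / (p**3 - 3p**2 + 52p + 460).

(p**2 + 17p + 66)/(p**2 - 8p + 92)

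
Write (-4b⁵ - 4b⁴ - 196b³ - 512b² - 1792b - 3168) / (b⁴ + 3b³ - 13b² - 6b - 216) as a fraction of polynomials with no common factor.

(-4b³ - 160b - 352)/(b² + 2b - 24)

By polynomial division,
  -4b⁵ - 4b⁴ - 196b³ - 512b² - 1792b - 3168 = (-4b + 8)(b⁴ + 3b³ - 13b² - 6b - 216) + (-272b³ - 432b² - 2608b - 1440)
  b⁴ + 3b³ - 13b² - 6b - 216 = (-(1/272)b - 3/578)(-272b³ - 432b² - 2608b - 1440) + (-(7176/289)b² - (7176/289)b - 64584/289)
  -272b³ - 432b² - 2608b - 1440 = ((9826/897)b + 5780/897)(-(7176/289)b² - (7176/289)b - 64584/289) + (0)
Last nonzero remainder: -(7176/289)b² - (7176/289)b - 64584/289. Dividing through by -7176/289 gives the monic gcd b² + b + 9.
Cancel b² + b + 9 from numerator and denominator to get the reduced form.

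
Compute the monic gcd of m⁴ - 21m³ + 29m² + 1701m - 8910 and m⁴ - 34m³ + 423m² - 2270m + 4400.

Euclidean algorithm in ℚ[m]:
  m⁴ - 21m³ + 29m² + 1701m - 8910 = (m⁴ - 34m³ + 423m² - 2270m + 4400) + (13m³ - 394m² + 3971m - 13310)
  m⁴ - 34m³ + 423m² - 2270m + 4400 = ((1/13)m - 48/169)(13m³ - 394m² + 3971m - 13310) + ((952/169)m² - (19992/169)m + 104720/169)
  13m³ - 394m² + 3971m - 13310 = ((2197/952)m - 20449/952)((952/169)m² - (19992/169)m + 104720/169) + (0)
Last nonzero remainder: (952/169)m² - (19992/169)m + 104720/169. Dividing through by 952/169 gives the monic gcd m² - 21m + 110.

m² - 21m + 110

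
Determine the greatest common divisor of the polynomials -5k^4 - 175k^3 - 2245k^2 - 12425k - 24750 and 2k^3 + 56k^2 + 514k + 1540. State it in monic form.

Euclidean algorithm in ℚ[k]:
  -5k^4 - 175k^3 - 2245k^2 - 12425k - 24750 = (-(5/2)k - 35/2)(2k^3 + 56k^2 + 514k + 1540) + (20k^2 + 420k + 2200)
  2k^3 + 56k^2 + 514k + 1540 = ((1/10)k + 7/10)(20k^2 + 420k + 2200) + (0)
Last nonzero remainder: 20k^2 + 420k + 2200. Dividing through by 20 gives the monic gcd k^2 + 21k + 110.

k^2 + 21k + 110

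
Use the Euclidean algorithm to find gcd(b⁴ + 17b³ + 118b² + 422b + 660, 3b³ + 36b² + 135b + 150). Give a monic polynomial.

b + 5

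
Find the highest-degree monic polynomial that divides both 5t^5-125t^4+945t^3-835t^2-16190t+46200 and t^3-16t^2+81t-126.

Euclidean algorithm in ℚ[t]:
  5t^5-125t^4+945t^3-835t^2-16190t+46200 = (5t^2-45t-180)(t^3-16t^2+81t-126) + (560t^2-7280t+23520)
  t^3-16t^2+81t-126 = ((1/560)t-3/560)(560t^2-7280t+23520) + (0)
Last nonzero remainder: 560t^2-7280t+23520. Dividing through by 560 gives the monic gcd t^2-13t+42.

t^2-13t+42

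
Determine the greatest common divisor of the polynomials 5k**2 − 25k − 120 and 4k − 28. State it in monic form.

1

Apply the Euclidean algorithm:
  5k**2 − 25k − 120 = ((5/4)k + 5/2)(4k − 28) + (−50)
  4k − 28 = (−(2/25)k + 14/25)(−50) + (0)
The last nonzero remainder is the constant −50, so the polynomials are coprime and gcd = 1.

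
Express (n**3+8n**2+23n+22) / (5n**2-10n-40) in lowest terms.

(n**2+6n+11)/(5n-20)

By polynomial division,
  n**3+8n**2+23n+22 = ((1/5)n+2)(5n**2-10n-40) + (51n+102)
  5n**2-10n-40 = ((5/51)n-20/51)(51n+102) + (0)
Last nonzero remainder: 51n+102. Dividing through by 51 gives the monic gcd n+2.
Cancel n+2 from numerator and denominator to get the reduced form.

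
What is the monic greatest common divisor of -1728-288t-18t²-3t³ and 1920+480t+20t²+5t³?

96+t²

By polynomial division,
  -3t³-18t²-288t-1728 = (-3/5)(5t³+20t²+480t+1920) + (-6t²-576)
  5t³+20t²+480t+1920 = (-(5/6)t-10/3)(-6t²-576) + (0)
Last nonzero remainder: -6t²-576. Dividing through by -6 gives the monic gcd t²+96.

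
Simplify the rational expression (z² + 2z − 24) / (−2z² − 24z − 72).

Repeated division with remainder:
  z² + 2z − 24 = (−1/2)(−2z² − 24z − 72) + (−10z − 60)
  −2z² − 24z − 72 = ((1/5)z + 6/5)(−10z − 60) + (0)
Last nonzero remainder: −10z − 60. Dividing through by −10 gives the monic gcd z + 6.
Cancel z + 6 from numerator and denominator to get the reduced form.

(−z + 4)/(2z + 12)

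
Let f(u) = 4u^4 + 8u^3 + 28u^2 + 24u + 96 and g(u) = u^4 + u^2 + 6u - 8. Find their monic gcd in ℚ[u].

u^2 - u + 4

Euclidean algorithm in ℚ[u]:
  4u^4 + 8u^3 + 28u^2 + 24u + 96 = (4)(u^4 + u^2 + 6u - 8) + (8u^3 + 24u^2 + 128)
  u^4 + u^2 + 6u - 8 = ((1/8)u - 3/8)(8u^3 + 24u^2 + 128) + (10u^2 - 10u + 40)
  8u^3 + 24u^2 + 128 = ((4/5)u + 16/5)(10u^2 - 10u + 40) + (0)
Last nonzero remainder: 10u^2 - 10u + 40. Dividing through by 10 gives the monic gcd u^2 - u + 4.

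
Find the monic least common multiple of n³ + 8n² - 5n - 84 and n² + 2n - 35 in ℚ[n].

Euclidean algorithm in ℚ[n]:
  n³ + 8n² - 5n - 84 = (n + 6)(n² + 2n - 35) + (18n + 126)
  n² + 2n - 35 = ((1/18)n - 5/18)(18n + 126) + (0)
Last nonzero remainder: 18n + 126. Dividing through by 18 gives the monic gcd n + 7.
Then lcm(f, g) = f·g / gcd(f, g); expanding and making the result monic gives the answer.

n⁴ + 3n³ - 45n² - 59n + 420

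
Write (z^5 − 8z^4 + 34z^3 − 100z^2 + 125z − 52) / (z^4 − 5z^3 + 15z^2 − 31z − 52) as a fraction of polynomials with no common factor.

Euclidean algorithm in ℚ[z]:
  z^5 − 8z^4 + 34z^3 − 100z^2 + 125z − 52 = (z − 3)(z^4 − 5z^3 + 15z^2 − 31z − 52) + (4z^3 − 24z^2 + 84z − 208)
  z^4 − 5z^3 + 15z^2 − 31z − 52 = ((1/4)z + 1/4)(4z^3 − 24z^2 + 84z − 208) + (0)
Last nonzero remainder: 4z^3 − 24z^2 + 84z − 208. Dividing through by 4 gives the monic gcd z^3 − 6z^2 + 21z − 52.
Cancel z^3 − 6z^2 + 21z − 52 from numerator and denominator to get the reduced form.

(z^2 − 2z + 1)/(z + 1)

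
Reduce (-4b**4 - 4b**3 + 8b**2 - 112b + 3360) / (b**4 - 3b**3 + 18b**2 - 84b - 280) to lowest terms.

(-4b - 24)/(b + 2)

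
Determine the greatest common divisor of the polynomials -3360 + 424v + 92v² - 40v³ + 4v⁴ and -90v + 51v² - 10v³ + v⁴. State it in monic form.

30 - 7v + v²

Repeated division with remainder:
  4v⁴ - 40v³ + 92v² + 424v - 3360 = (4)(v⁴ - 10v³ + 51v² - 90v) + (-112v² + 784v - 3360)
  v⁴ - 10v³ + 51v² - 90v = (-(1/112)v² + (3/112)v)(-112v² + 784v - 3360) + (0)
Last nonzero remainder: -112v² + 784v - 3360. Dividing through by -112 gives the monic gcd v² - 7v + 30.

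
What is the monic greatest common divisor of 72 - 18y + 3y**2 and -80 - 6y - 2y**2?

1

Euclidean algorithm in ℚ[y]:
  3y**2 - 18y + 72 = (-3/2)(-2y**2 - 6y - 80) + (-27y - 48)
  -2y**2 - 6y - 80 = ((2/27)y + 22/243)(-27y - 48) + (-6128/81)
  -27y - 48 = ((2187/6128)y + 243/383)(-6128/81) + (0)
The last nonzero remainder is the constant -6128/81, so the polynomials are coprime and gcd = 1.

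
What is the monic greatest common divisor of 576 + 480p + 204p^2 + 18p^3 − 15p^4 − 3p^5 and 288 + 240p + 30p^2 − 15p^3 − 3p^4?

Repeated division with remainder:
  −3p^5 − 15p^4 + 18p^3 + 204p^2 + 480p + 576 = (p)(−3p^4 − 15p^3 + 30p^2 + 240p + 288) + (−12p^3 − 36p^2 + 192p + 576)
  −3p^4 − 15p^3 + 30p^2 + 240p + 288 = ((1/4)p + 1/2)(−12p^3 − 36p^2 + 192p + 576) + (0)
Last nonzero remainder: −12p^3 − 36p^2 + 192p + 576. Dividing through by −12 gives the monic gcd p^3 + 3p^2 − 16p − 48.

−48 − 16p + 3p^2 + p^3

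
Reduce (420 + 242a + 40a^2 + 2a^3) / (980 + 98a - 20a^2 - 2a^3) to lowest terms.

Repeated division with remainder:
  2a^3 + 40a^2 + 242a + 420 = (-1)(-2a^3 - 20a^2 + 98a + 980) + (20a^2 + 340a + 1400)
  -2a^3 - 20a^2 + 98a + 980 = (-(1/10)a + 7/10)(20a^2 + 340a + 1400) + (0)
Last nonzero remainder: 20a^2 + 340a + 1400. Dividing through by 20 gives the monic gcd a^2 + 17a + 70.
Cancel a^2 + 17a + 70 from numerator and denominator to get the reduced form.

(-3 - a)/(-7 + a)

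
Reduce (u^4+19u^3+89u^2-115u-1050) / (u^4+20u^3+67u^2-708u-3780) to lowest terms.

(u^2+2u-15)/(u^2+3u-54)

By polynomial division,
  u^4+19u^3+89u^2-115u-1050 = (u^4+20u^3+67u^2-708u-3780) + (-u^3+22u^2+593u+2730)
  u^4+20u^3+67u^2-708u-3780 = (-u-42)(-u^3+22u^2+593u+2730) + (1584u^2+26928u+110880)
  -u^3+22u^2+593u+2730 = (-(1/1584)u+13/528)(1584u^2+26928u+110880) + (0)
Last nonzero remainder: 1584u^2+26928u+110880. Dividing through by 1584 gives the monic gcd u^2+17u+70.
Cancel u^2+17u+70 from numerator and denominator to get the reduced form.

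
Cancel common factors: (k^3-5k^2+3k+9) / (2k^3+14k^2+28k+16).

(k^2-6k+9)/(2k^2+12k+16)

By polynomial division,
  k^3-5k^2+3k+9 = (1/2)(2k^3+14k^2+28k+16) + (-12k^2-11k+1)
  2k^3+14k^2+28k+16 = (-(1/6)k-73/72)(-12k^2-11k+1) + ((1225/72)k+1225/72)
  -12k^2-11k+1 = (-(864/1225)k+72/1225)((1225/72)k+1225/72) + (0)
Last nonzero remainder: (1225/72)k+1225/72. Dividing through by 1225/72 gives the monic gcd k+1.
Cancel k+1 from numerator and denominator to get the reduced form.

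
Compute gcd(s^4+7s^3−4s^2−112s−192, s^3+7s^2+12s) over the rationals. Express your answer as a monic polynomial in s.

s^2+7s+12

Euclidean algorithm in ℚ[s]:
  s^4+7s^3−4s^2−112s−192 = (s)(s^3+7s^2+12s) + (−16s^2−112s−192)
  s^3+7s^2+12s = (−(1/16)s)(−16s^2−112s−192) + (0)
Last nonzero remainder: −16s^2−112s−192. Dividing through by −16 gives the monic gcd s^2+7s+12.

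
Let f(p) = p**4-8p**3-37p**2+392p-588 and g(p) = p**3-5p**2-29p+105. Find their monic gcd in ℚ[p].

Apply the Euclidean algorithm:
  p**4-8p**3-37p**2+392p-588 = (p-3)(p**3-5p**2-29p+105) + (-23p**2+200p-273)
  p**3-5p**2-29p+105 = (-(1/23)p-85/529)(-23p**2+200p-273) + (-(4620/529)p+32340/529)
  -23p**2+200p-273 = ((12167/4620)p-6877/1540)(-(4620/529)p+32340/529) + (0)
Last nonzero remainder: -(4620/529)p+32340/529. Dividing through by -4620/529 gives the monic gcd p-7.

p-7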